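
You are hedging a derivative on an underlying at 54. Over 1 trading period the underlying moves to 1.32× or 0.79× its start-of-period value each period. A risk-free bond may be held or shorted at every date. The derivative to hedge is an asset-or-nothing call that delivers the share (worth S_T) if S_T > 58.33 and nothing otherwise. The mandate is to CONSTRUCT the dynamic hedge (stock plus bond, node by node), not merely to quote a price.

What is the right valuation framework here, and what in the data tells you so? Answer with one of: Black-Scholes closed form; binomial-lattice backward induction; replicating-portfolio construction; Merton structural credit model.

framework: replicating-portfolio construction

Key observation: since the answer must list Δ and B at each node of the 1.32/0.79 lattice on 54, the replicating-portfolio method — solving the two-state system at every node — is the one that applies.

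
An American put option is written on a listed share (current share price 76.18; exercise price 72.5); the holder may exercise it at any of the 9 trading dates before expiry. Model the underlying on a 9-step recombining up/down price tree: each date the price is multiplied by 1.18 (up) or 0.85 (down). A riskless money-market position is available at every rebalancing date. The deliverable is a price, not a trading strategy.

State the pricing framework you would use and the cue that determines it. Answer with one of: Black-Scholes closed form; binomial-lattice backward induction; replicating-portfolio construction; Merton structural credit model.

framework: binomial-lattice backward induction

Key observation: early exercise of the strike-72.5 put must be checked at each of the 9 dates (spot 76.18), which forces a node-by-node comparison of intrinsic and continuation value backward from expiry.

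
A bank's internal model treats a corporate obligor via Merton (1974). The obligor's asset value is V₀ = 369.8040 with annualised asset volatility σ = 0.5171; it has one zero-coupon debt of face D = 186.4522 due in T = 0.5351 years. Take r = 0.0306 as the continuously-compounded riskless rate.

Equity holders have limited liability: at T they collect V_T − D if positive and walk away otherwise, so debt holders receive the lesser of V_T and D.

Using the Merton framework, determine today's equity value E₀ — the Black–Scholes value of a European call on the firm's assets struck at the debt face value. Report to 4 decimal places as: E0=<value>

Equity is a call on the firm's assets struck at D = 186.4522:
d₁ = [ln(V₀/D) + (r + σ²/2)T] / (σ√T)
   = [ln(369.8040/186.4522) + (0.0306 + 0.5·0.5171²)·0.5351] / (0.5171·√0.5351)
   = [0.684798 + 0.087915] / 0.378261 = 2.042802
d₂ = d₁ − σ√T = 2.042802 − 0.378261 = 1.664541
N(d₁) = 0.979464,  N(d₂) = 0.951998,  e^(−rT) = 0.983759
E₀ = V₀·N(d₁) − D·e^(−rT)·N(d₂)
   = 369.8040·0.979464 − 186.4522·0.983759·0.951998 = 187.590381

E0=187.5904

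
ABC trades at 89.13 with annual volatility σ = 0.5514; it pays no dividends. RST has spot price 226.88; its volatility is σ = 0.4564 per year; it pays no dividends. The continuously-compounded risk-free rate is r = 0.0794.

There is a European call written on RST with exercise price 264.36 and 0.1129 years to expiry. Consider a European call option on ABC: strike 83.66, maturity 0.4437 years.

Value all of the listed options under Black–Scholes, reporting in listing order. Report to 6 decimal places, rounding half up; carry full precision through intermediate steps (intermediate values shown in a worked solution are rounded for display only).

[RST call K=264.36]
σ√T = 0.4564·√0.1129 = 0.153353
d₁ = (ln(S/K) + (r+σ²/2)T) / (σ√T) = (ln(226.88/264.36) + (0.0794+0.4564²/2)·0.1129) / 0.153353 = (-0.152891 + 0.020723) / 0.153353 = -0.861852
d₂ = d₁ − σ√T = -0.861852 − 0.153353 = -1.015205
e^{−rT} = 0.991076
N(d₁) = 0.194384,  N(d₂) = 0.155004
price = S·N(d₁) − K·e^{−rT}·N(d₂) = 44.101940 − 40.611169 = 3.490772
[ABC call K=83.66]
σ√T = 0.5514·√0.4437 = 0.367292
d₁ = (ln(S/K) + (r+σ²/2)T) / (σ√T) = (ln(89.13/83.66) + (0.0794+0.5514²/2)·0.4437) / 0.367292 = (0.063335 + 0.102681) / 0.367292 = 0.452001
d₂ = d₁ − σ√T = 0.452001 − 0.367292 = 0.084709
e^{−rT} = 0.965384
N(d₁) = 0.674366,  N(d₂) = 0.533754
price = S·N(d₁) − K·e^{−rT}·N(d₂) = 60.106243 − 43.108085 = 16.998158

price(RST call K=264.36) = 3.490772
price(ABC call K=83.66) = 16.998158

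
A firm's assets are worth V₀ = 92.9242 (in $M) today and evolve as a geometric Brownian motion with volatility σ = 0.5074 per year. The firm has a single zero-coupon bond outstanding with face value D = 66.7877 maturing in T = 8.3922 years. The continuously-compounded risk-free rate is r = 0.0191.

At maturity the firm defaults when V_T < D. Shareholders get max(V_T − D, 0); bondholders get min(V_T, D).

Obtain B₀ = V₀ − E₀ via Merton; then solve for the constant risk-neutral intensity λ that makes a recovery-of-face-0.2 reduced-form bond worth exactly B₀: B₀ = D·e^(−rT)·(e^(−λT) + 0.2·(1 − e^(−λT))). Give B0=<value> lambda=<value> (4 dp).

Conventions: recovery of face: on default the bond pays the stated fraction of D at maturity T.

Equity is a call on the firm's assets struck at D = 66.7877:
d₁ = [ln(V₀/D) + (r + σ²/2)T] / (σ√T)
   = [ln(92.9242/66.7877) + (0.0191 + 0.5·0.5074²)·8.3922] / (0.5074·√8.3922)
   = [0.330265 + 1.240597] / 1.469902 = 1.068685
d₂ = d₁ − σ√T = 1.068685 − 1.469902 = -0.401217
N(d₁) = 0.857394,  N(d₂) = 0.344130,  e^(−rT) = 0.851896
E₀ = V₀·N(d₁) − D·e^(−rT)·N(d₂)
   = 92.9242·0.857394 − 66.7877·0.851896·0.344130 = 60.092981
B₀ = V₀ − E₀ = 92.9242 − 60.092981 = 32.831219
e^(−λT) = (B₀·e^(rT)/D − 0.2)/(1 − 0.2) = (32.8312·1.173852/66.7877 − 0.2)/0.8 = 0.47129644
λ = −ln(0.47129644)/8.3922 = 0.089639

B0=32.8312 lambda=0.0896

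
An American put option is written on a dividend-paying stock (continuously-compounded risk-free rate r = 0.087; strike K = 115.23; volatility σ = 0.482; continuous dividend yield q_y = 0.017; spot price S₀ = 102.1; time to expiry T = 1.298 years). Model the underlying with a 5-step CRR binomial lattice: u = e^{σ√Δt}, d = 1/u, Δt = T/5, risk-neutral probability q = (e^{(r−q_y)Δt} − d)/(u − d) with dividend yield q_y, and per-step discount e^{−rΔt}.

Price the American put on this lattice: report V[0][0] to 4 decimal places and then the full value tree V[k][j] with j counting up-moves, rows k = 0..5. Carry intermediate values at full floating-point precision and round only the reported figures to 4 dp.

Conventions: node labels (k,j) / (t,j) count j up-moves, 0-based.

price = 25.6059
tree:
25.6059
37.4964 13.7389
52.7538 22.4918 4.7580
66.3581 35.4627 9.2853 0.0000
77.0001 52.7538 18.1205 0.0000 0.0000
85.3247 66.3581 35.3625 0.0000 0.0000 0.0000

params: Δt=0.25960 u=1.27837 d=0.78225 q=0.47587 e^(-rΔt)=0.97767
t_5 payoffs: 85.3247 66.3581 35.3625 0.0000 0.0000 0.0000
k=4: node(4,0) S=38.2299 payoff=77.0001 vs cont=74.5951 → 77.0001 [stop]  node(4,1) S=62.4762 payoff=52.7538 vs cont=50.4556 → 52.7538 [stop]  node(4,2) S=102.1000 payoff=13.1300 vs cont=18.1205 → 18.1205 [wait]  node(4,3) S=166.8541 payoff=0.0000 vs cont=0.0000 → 0.0000 [wait]  node(4,4) S=272.6768 payoff=0.0000 vs cont=0.0000 → 0.0000 [wait]
k=3: node(3,0) S=48.8719 payoff=66.3581 vs cont=64.0000 → 66.3581 [stop]  node(3,1) S=79.8675 payoff=35.3625 vs cont=35.4627 → 35.4627 [wait]  node(3,2) S=130.5213 payoff=0.0000 vs cont=9.2853 → 9.2853 [wait]  node(3,3) S=213.3008 payoff=0.0000 vs cont=0.0000 → 0.0000 [wait]
k=2: node(2,0) S=62.4762 payoff=52.7538 vs cont=50.5022 → 52.7538 [stop]  node(2,1) S=102.1000 payoff=13.1300 vs cont=22.4918 → 22.4918 [wait]  node(2,2) S=166.8541 payoff=0.0000 vs cont=4.7580 → 4.7580 [wait]
k=1: node(1,0) S=79.8675 payoff=35.3625 vs cont=37.4964 → 37.4964 [wait]  node(1,1) S=130.5213 payoff=0.0000 vs cont=13.7389 → 13.7389 [wait]
k=0: node(0,0) S=102.1000 payoff=13.1300 vs cont=25.6059 → 25.6059 [wait]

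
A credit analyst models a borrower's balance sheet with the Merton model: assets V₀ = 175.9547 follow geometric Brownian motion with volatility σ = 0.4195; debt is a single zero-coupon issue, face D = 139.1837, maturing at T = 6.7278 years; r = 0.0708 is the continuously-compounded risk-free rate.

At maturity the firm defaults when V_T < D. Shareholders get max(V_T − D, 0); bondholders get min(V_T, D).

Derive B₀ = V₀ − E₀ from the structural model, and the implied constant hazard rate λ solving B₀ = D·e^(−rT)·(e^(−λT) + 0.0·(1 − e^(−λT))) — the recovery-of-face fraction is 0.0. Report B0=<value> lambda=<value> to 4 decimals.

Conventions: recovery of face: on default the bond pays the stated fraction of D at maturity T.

With assets at 175.9547 and a single debt payment of 139.1837 at 6.7278 years:
d₁ = [ln(V₀/D) + (r + σ²/2)T] / (σ√T)
   = [ln(175.9547/139.1837) + (0.0708 + 0.5·0.4195²)·6.7278] / (0.4195·√6.7278)
   = [0.234432 + 1.068308] / 1.088099 = 1.197262
d₂ = d₁ − σ√T = 1.197262 − 1.088099 = 0.109163
N(d₁) = 0.884398,  N(d₂) = 0.543463,  e^(−rT) = 0.621060
E₀ = V₀·N(d₁) − D·e^(−rT)·N(d₂)
   = 175.9547·0.884398 − 139.1837·0.621060·0.543463 = 108.636231
B₀ = V₀ − E₀ = 175.9547 − 108.636231 = 67.318469
e^(−λT) = (B₀·e^(rT)/D − 0)/(1 − 0) = (67.3185·1.610151/139.1837 − 0)/1 = 0.77877639
λ = −ln(0.77877639)/6.7278 = 0.037164

B0=67.3185 lambda=0.0372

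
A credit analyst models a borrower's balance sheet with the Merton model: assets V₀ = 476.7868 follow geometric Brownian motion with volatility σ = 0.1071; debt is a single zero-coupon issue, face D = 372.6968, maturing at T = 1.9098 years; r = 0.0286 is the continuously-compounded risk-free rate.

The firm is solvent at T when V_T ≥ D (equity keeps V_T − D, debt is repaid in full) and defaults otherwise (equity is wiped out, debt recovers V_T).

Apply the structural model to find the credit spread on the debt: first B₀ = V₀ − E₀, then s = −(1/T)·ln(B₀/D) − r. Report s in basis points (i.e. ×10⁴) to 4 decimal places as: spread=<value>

spread=6.9845

Work the structural quantities from V₀ = 476.7868 against face 372.6968:
d₁ = [ln(V₀/D) + (r + σ²/2)T] / (σ√T)
   = [ln(476.7868/372.6968) + (0.0286 + 0.5·0.1071²)·1.9098] / (0.1071·√1.9098)
   = [0.246304 + 0.065573] / 0.148007 = 2.107176
d₂ = d₁ − σ√T = 2.107176 − 0.148007 = 1.959168
N(d₁) = 0.982449,  N(d₂) = 0.974953,  e^(−rT) = 0.946845
E₀ = V₀·N(d₁) − D·e^(−rT)·N(d₂)
   = 476.7868·0.982449 − 372.6968·0.946845·0.974953 = 124.371245
B₀ = V₀ − E₀ = 476.7868 − 124.371245 = 352.415555
spread = −(1/T)·ln(B₀/D) − r = −(1/1.9098)·ln(352.415555/372.6968) − 0.0286 = 0.00069845
in basis points: 0.00069845 × 10⁴ = 6.9845 bp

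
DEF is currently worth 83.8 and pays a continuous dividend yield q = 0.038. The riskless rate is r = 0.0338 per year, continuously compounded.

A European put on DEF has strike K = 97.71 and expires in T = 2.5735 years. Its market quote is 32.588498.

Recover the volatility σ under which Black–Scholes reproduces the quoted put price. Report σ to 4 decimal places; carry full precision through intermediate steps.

sigma = 0.4894

At σ = 0.4894 the Black–Scholes value reproduces the quote:
σ√T = 0.4894·√2.5735 = 0.785102
d₁ = (ln(S/K) + (r−q+σ²/2)T) / (σ√T) = (ln(83.8/97.71) + (0.0338−0.038+0.4894²/2)·2.5735) / 0.785102 = (-0.153571 + 0.297384) / 0.785102 = 0.183177
d₂ = d₁ − σ√T = 0.183177 − 0.785102 = -0.601925
e^{−rT} = 0.916691
e^{−qT} = 0.906837
N(−d₁) = 0.427329,  N(−d₂) = 0.726388
V = K·e^{−rT}·N(−d₂) − S·e^{−qT}·N(−d₁) = 65.062503 − 32.474005 = 32.588498 (the observed quote) — the price is monotone increasing in volatility, hence this σ is the only solution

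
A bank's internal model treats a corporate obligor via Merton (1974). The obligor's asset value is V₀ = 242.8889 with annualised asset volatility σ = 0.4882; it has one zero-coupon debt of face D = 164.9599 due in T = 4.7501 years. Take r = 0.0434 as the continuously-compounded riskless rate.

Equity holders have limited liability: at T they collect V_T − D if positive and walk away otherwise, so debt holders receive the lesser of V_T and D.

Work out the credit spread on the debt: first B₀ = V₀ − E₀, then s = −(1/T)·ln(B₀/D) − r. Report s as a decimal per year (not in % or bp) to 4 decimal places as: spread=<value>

Apply the equity-as-call identities (strike 164.9599, horizon 4.7501 years):
d₁ = [ln(V₀/D) + (r + σ²/2)T] / (σ√T)
   = [ln(242.8889/164.9599) + (0.0434 + 0.5·0.4882²)·4.7501] / (0.4882·√4.7501)
   = [0.386902 + 0.772222] / 1.064018 = 1.089383
d₂ = d₁ − σ√T = 1.089383 − 1.064018 = 0.025365
N(d₁) = 0.862008,  N(d₂) = 0.510118,  e^(−rT) = 0.813707
E₀ = V₀·N(d₁) − D·e^(−rT)·N(d₂)
   = 242.8889·0.862008 − 164.9599·0.813707·0.510118 = 140.899380
B₀ = V₀ − E₀ = 242.8889 − 140.899380 = 101.989520
spread = −(1/T)·ln(B₀/D) − r = −(1/4.7501)·ln(101.989520/164.9599) − 0.0434 = 0.05782573

spread=0.0578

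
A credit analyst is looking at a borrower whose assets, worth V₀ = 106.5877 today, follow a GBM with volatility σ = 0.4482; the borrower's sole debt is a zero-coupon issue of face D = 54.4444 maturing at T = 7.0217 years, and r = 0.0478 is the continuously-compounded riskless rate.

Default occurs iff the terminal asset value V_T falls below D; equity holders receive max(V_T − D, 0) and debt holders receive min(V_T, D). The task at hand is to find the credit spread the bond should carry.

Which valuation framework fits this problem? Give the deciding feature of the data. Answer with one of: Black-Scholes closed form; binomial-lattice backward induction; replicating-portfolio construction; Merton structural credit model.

Key observation: a levered firm with one bullet debt due at 7.0217 years is the canonical structural-credit setup: equity is a call on the firm's assets struck at the face value.

framework: Merton structural credit model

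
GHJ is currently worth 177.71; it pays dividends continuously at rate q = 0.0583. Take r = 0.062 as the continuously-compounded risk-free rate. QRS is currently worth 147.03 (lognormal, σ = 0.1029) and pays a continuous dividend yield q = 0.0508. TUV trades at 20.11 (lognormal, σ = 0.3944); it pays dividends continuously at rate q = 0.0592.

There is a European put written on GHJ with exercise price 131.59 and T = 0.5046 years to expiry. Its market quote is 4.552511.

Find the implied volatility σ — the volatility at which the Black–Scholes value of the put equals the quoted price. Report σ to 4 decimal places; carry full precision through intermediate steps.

sigma = 0.4579

At σ = 0.4579 the Black–Scholes value reproduces the quote:
σ√T = 0.4579·√0.5046 = 0.325270
d₁ = (ln(S/K) + (r−q+σ²/2)T) / (σ√T) = (ln(177.71/131.59) + (0.062−0.0583+0.4579²/2)·0.5046) / 0.325270 = (0.300462 + 0.054767) / 0.325270 = 1.092105
d₂ = d₁ − σ√T = 1.092105 − 0.325270 = 0.766835
e^{−rT} = 0.969199
e^{−qT} = 0.971010
N(−d₁) = 0.137393,  N(−d₂) = 0.221590
V = K·e^{−rT}·N(−d₂) − S·e^{−qT}·N(−d₁) = 28.260871 − 23.708360 = 4.552511 (equal to the quote); since ∂V/∂σ > 0 for all σ, the implied volatility is unique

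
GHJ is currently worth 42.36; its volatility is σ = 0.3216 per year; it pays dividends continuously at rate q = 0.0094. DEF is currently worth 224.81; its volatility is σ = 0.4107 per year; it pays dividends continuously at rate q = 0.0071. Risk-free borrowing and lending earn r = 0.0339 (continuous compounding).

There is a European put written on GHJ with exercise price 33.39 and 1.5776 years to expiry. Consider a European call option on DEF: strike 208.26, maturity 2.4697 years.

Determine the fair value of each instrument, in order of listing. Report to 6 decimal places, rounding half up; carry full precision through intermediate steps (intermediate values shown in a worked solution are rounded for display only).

[GHJ put K=33.39]
σ√T = 0.3216·√1.5776 = 0.403938
d₁ = (ln(S/K) + (r−q+σ²/2)T) / (σ√T) = (ln(42.36/33.39) + (0.0339−0.0094+0.3216²/2)·1.5776) / 0.403938 = (0.237948 + 0.120234) / 0.403938 = 0.886726
d₂ = d₁ − σ√T = 0.886726 − 0.403938 = 0.482788
e^{−rT} = 0.947924
e^{−qT} = 0.985280
N(−d₁) = 0.187613,  N(−d₂) = 0.314623
price = K·e^{−rT}·N(−d₂) − S·e^{−qT}·N(−d₁) = 9.958195 − 7.830312 = 2.127883
[DEF call K=208.26]
σ√T = 0.4107·√2.4697 = 0.645427
d₁ = (ln(S/K) + (r−q+σ²/2)T) / (σ√T) = (ln(224.81/208.26) + (0.0339−0.0071+0.4107²/2)·2.4697) / 0.645427 = (0.076468 + 0.274476) / 0.645427 = 0.543740
d₂ = d₁ − σ√T = 0.543740 − 0.645427 = -0.101687
e^{−rT} = 0.919686
e^{−qT} = 0.982618
N(d₁) = 0.706690,  N(d₂) = 0.459503
price = S·e^{−qT}·N(d₁) − K·e^{−rT}·N(d₂) = 156.109404 − 88.010293 = 68.099111

price(GHJ put K=33.39) = 2.127883
price(DEF call K=208.26) = 68.099111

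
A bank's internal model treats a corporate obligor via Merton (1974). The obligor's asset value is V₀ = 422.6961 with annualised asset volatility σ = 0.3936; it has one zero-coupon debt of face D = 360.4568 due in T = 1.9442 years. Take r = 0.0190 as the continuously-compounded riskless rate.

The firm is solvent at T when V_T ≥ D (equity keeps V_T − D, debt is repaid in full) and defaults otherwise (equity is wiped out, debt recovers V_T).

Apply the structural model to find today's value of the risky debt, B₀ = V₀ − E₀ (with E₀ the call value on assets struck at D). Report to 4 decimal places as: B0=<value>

B0=296.6696

Equity is a call on the firm's assets struck at D = 360.4568:
d₁ = [ln(V₀/D) + (r + σ²/2)T] / (σ√T)
   = [ln(422.6961/360.4568) + (0.0190 + 0.5·0.3936²)·1.9442] / (0.3936·√1.9442)
   = [0.159281 + 0.187538] / 0.548814 = 0.631944
d₂ = d₁ − σ√T = 0.631944 − 0.548814 = 0.083129
N(d₁) = 0.736288,  N(d₂) = 0.533126,  e^(−rT) = 0.963734
E₀ = V₀·N(d₁) − D·e^(−rT)·N(d₂)
   = 422.6961·0.736288 − 360.4568·0.963734·0.533126 = 126.026550
B₀ = V₀ − E₀ = 422.6961 − 126.026550 = 296.669550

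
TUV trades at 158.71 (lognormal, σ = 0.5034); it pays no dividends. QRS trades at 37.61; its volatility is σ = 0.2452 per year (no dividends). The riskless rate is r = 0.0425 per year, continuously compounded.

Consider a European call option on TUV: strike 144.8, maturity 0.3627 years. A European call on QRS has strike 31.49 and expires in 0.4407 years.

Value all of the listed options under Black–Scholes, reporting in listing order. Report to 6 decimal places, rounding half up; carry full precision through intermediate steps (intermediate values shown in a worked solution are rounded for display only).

price(TUV call K=144.8) = 27.325272
price(QRS call K=31.49) = 7.011077

[TUV call K=144.8]
σ√T = 0.5034·√0.3627 = 0.303171
d₁ = (ln(S/K) + (r+σ²/2)T) / (σ√T) = (ln(158.71/144.8) + (0.0425+0.5034²/2)·0.3627) / 0.303171 = (0.091725 + 0.061371) / 0.303171 = 0.504983
d₂ = d₁ − σ√T = 0.504983 − 0.303171 = 0.201813
e^{−rT} = 0.984703
N(d₁) = 0.693215,  N(d₂) = 0.579968
price = S·N(d₁) − K·e^{−rT}·N(d₂) = 110.020115 − 82.694843 = 27.325272
[QRS call K=31.49]
σ√T = 0.2452·√0.4407 = 0.162777
d₁ = (ln(S/K) + (r+σ²/2)T) / (σ√T) = (ln(37.61/31.49) + (0.0425+0.2452²/2)·0.4407) / 0.162777 = (0.177600 + 0.031978) / 0.162777 = 1.287518
d₂ = d₁ − σ√T = 1.287518 − 0.162777 = 1.124741
e^{−rT} = 0.981445
N(d₁) = 0.901043,  N(d₂) = 0.869651
price = S·N(d₁) − K·e^{−rT}·N(d₂) = 33.888231 − 26.877153 = 7.011077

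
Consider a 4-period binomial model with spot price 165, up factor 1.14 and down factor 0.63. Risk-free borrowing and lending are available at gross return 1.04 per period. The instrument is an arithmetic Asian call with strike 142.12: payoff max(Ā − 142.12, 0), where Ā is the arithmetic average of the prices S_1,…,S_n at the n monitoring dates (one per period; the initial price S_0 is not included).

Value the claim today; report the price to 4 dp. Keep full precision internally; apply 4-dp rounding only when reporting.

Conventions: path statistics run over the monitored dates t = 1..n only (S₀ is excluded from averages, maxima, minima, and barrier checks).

Set p* = 0.8039 (from d < R < u); the path-dependent value is the discounted p*-expectation over all price paths.
Enumerate all 2^4 = 16 price paths (U = up ×1.14, D = down ×0.63); each path with k up-moves has probability p*^k·(1−p*)^(4−k).
DDDD: Ā=59.1722, payoff=0.0000, prob=0.001478
UDDD: Ā=107.0734, payoff=0.0000, prob=0.006060
DUDD: Ā=86.0359, payoff=0.0000, prob=0.006060
UUDD: Ā=155.6841, payoff=13.5641, prob=0.024848
DDUD: Ā=72.7823, payoff=0.0000, prob=0.006060
UDUD: Ā=131.7013, payoff=0.0000, prob=0.024848
DUUD: Ā=110.6638, payoff=0.0000, prob=0.024848
UUUD: Ā=200.2488, payoff=58.1288, prob=0.101876
DDDU: Ā=64.4325, payoff=0.0000, prob=0.006060
UDDU: Ā=116.5922, payoff=0.0000, prob=0.024848
DUDU: Ā=95.5547, payoff=0.0000, prob=0.024848
UUDU: Ā=172.9085, payoff=30.7885, prob=0.101876
DDUU: Ā=82.3011, payoff=0.0000, prob=0.024848
UDUU: Ā=148.9257, payoff=6.8057, prob=0.101876
DUUU: Ā=127.8882, payoff=0.0000, prob=0.101876
UUUU: Ā=231.4168, payoff=89.2968, prob=0.417691
Price = Σ prob·payoff / R^4 = 47.387327 / 1.169859 = 40.5069

price = 40.5069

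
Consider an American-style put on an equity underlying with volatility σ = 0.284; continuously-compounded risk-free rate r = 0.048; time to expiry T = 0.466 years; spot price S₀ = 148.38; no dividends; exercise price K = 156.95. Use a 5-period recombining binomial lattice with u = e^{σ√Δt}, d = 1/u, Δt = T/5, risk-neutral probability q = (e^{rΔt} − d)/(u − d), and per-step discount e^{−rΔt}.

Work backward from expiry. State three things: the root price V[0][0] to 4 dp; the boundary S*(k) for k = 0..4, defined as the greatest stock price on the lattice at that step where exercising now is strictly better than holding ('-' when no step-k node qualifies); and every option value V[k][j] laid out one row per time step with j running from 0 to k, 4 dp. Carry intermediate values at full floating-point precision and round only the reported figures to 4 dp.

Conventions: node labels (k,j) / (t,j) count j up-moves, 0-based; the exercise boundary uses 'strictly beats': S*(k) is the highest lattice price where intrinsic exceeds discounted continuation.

price = 14.8963
boundary = - - 124.7577 114.3967 124.7577
tree:
14.8963
22.3929 7.6559
32.1923 12.9544 2.5130
42.5533 21.0672 5.0909 0.0000
52.0539 32.1923 10.3132 0.0000 0.0000
60.7654 42.5533 20.8928 0.0000 0.0000 0.0000

Δt=0.09320, u=1.09057, d=0.91695, q=0.50416, disc=e^(-rΔt)=0.99554
k=5 terminal: V=max(K-S,0) → 60.7654 42.5533 20.8928 0.0000 0.0000 0.0000
k=4: j=0 S=104.8961 intr=52.0539 cont=51.3533 V=52.0539[EX]; j=1 S=124.7577 intr=32.1923 cont=31.4917 V=32.1923[EX]; j=2 S=148.3800 intr=8.5700 cont=10.3132 V=10.3132[hold]; j=3 S=176.4750 intr=0.0000 cont=0.0000 V=0.0000[hold]; j=4 S=209.8897 intr=0.0000 cont=0.0000 V=0.0000[hold]  S*(4)=124.7577
k=3: j=0 S=114.3967 intr=42.5533 cont=41.8527 V=42.5533[EX]; j=1 S=136.0572 intr=20.8928 cont=21.0672 V=21.0672[hold]; j=2 S=161.8189 intr=0.0000 cont=5.0909 V=5.0909[hold]; j=3 S=192.4586 intr=0.0000 cont=0.0000 V=0.0000[hold]  S*(3)=114.3967
k=2: j=0 S=124.7577 intr=32.1923 cont=31.5792 V=32.1923[EX]; j=1 S=148.3800 intr=8.5700 cont=12.9544 V=12.9544[hold]; j=2 S=176.4750 intr=0.0000 cont=2.5130 V=2.5130[hold]  S*(2)=124.7577
k=1: j=0 S=136.0572 intr=20.8928 cont=22.3929 V=22.3929[hold]; j=1 S=161.8189 intr=0.0000 cont=7.6559 V=7.6559[hold]  S*(1)=-
k=0: j=0 S=148.3800 intr=8.5700 cont=14.8963 V=14.8963[hold]  S*(0)=-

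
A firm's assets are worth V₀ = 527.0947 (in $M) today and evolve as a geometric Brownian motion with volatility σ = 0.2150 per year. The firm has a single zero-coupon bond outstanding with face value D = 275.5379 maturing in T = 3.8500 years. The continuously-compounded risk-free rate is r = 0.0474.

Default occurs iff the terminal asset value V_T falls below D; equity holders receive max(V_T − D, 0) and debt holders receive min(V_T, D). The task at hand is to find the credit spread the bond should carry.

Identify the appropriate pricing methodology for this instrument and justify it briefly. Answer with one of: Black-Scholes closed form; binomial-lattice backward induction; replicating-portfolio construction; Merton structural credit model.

Key observation: a levered firm with one bullet debt due at 3.8500 years is the canonical structural-credit setup: equity is a call on the firm's assets struck at the face value.

framework: Merton structural credit model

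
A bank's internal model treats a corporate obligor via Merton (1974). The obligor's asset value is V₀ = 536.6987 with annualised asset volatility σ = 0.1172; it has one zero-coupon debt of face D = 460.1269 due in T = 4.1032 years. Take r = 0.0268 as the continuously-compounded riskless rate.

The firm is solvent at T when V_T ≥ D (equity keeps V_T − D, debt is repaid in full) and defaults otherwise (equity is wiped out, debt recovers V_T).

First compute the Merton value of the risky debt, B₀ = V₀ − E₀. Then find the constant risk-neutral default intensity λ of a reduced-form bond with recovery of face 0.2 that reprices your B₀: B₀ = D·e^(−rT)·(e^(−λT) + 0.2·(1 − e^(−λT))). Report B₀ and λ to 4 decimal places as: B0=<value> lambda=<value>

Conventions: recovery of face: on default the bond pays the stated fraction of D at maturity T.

B0=404.7579 lambda=0.0056

Work the structural quantities from V₀ = 536.6987 against face 460.1269:
d₁ = [ln(V₀/D) + (r + σ²/2)T] / (σ√T)
   = [ln(536.6987/460.1269) + (0.0268 + 0.5·0.1172²)·4.1032] / (0.1172·√4.1032)
   = [0.153935 + 0.138146] / 0.237405 = 1.230308
d₂ = d₁ − σ√T = 1.230308 − 0.237405 = 0.992904
N(d₁) = 0.890709,  N(d₂) = 0.839622,  e^(−rT) = 0.895865
E₀ = V₀·N(d₁) − D·e^(−rT)·N(d₂)
   = 536.6987·0.890709 − 460.1269·0.895865·0.839622 = 131.940780
B₀ = V₀ − E₀ = 536.6987 − 131.940780 = 404.757920
e^(−λT) = (B₀·e^(rT)/D − 0.2)/(1 − 0.2) = (404.7579·1.116240/460.1269 − 0.2)/0.8 = 0.97739753
λ = −ln(0.97739753)/4.1032 = 0.005572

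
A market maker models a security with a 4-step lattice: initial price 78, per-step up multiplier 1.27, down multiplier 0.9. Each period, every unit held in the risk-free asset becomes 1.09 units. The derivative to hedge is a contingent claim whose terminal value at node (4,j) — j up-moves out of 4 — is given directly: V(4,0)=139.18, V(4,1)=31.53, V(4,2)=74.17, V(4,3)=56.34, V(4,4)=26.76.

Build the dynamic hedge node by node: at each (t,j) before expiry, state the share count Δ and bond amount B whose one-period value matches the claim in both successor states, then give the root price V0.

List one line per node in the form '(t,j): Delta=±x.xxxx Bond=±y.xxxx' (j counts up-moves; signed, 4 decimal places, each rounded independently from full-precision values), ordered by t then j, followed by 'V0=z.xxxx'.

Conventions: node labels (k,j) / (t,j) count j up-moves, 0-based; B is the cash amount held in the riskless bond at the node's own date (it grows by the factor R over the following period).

Since d<R<u, set p* = (R−d)/(u−d) = 0.5135; price each node as the discounted p*-expectation of its children.
Expiry values: V(4,0)=139.1800, V(4,1)=31.5300, V(4,2)=74.1700, V(4,3)=56.3400, V(4,4)=26.7600
  t=3,j=0: stock 56.8620 → up 72.2147 (V=31.5300), down 51.1758 (V=139.1800). Price 76.9727; hedge Δ=-5.1167, bond B=367.9187.
  t=3,j=1: stock 80.2386 → up 101.9030 (V=74.1700), down 72.2147 (V=31.5300). Price 49.0149; hedge Δ=1.4363, bond B=-66.2284.
  t=3,j=2: stock 113.2256 → up 143.7965 (V=56.3400), down 101.9030 (V=74.1700). Price 59.6459; hedge Δ=-0.4256, bond B=107.8351.
  t=3,j=3: stock 159.7739 → up 202.9128 (V=26.7600), down 143.7965 (V=56.3400). Price 37.7525; hedge Δ=-0.5004, bond B=117.6985.
  t=2,j=0: stock 63.1800 → up 80.2386 (V=49.0149), down 56.8620 (V=76.9727). Price 57.4459; hedge Δ=-1.1960, bond B=133.0076.
  t=2,j=1: stock 89.1540 → up 113.2256 (V=59.6459), down 80.2386 (V=49.0149). Price 49.9762; hedge Δ=0.3223, bond B=21.2437.
  t=2,j=2: stock 125.8062 → up 159.7739 (V=37.7525), down 113.2256 (V=59.6459). Price 44.4068; hedge Δ=-0.4703, bond B=103.5781.
  t=1,j=0: stock 70.2000 → up 89.1540 (V=49.9762), down 63.1800 (V=57.4459). Price 49.1836; hedge Δ=-0.2876, bond B=69.3718.
  t=1,j=1: stock 99.0600 → up 125.8062 (V=44.4068), down 89.1540 (V=49.9762). Price 43.2259; hedge Δ=-0.1520, bond B=58.2784.
  t=0,j=0: stock 78.0000 → up 99.0600 (V=43.2259), down 70.2000 (V=49.1836). Price 42.3158; hedge Δ=-0.2064, bond B=58.4176.
Check: Δ(0,0)·S0 + B(0,0) = 42.3158 = V0.

(0,0): Delta=-0.2064 Bond=58.4176
(1,0): Delta=-0.2876 Bond=69.3718
(1,1): Delta=-0.1520 Bond=58.2784
(2,0): Delta=-1.1960 Bond=133.0076
(2,1): Delta=0.3223 Bond=21.2437
(2,2): Delta=-0.4703 Bond=103.5781
(3,0): Delta=-5.1167 Bond=367.9187
(3,1): Delta=1.4363 Bond=-66.2284
(3,2): Delta=-0.4256 Bond=107.8351
(3,3): Delta=-0.5004 Bond=117.6985
V0=42.3158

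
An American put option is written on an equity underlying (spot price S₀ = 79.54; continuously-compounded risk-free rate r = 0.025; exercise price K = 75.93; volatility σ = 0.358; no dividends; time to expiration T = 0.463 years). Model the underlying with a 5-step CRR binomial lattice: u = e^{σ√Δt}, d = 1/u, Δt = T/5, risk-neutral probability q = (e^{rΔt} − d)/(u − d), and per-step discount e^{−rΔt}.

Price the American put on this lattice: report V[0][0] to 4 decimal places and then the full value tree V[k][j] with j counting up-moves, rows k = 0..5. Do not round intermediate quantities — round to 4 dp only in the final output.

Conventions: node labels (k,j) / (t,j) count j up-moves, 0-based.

Δt=0.09260  u=1.11510  d=0.89678  q=0.48341  discount=0.99769
step 5 (expiry): payoffs max(K−S,0) = 29.7956 18.5647 4.5998 0.0000 0.0000 0.0000
k=4: (k=4,j=0): S=51.4443, K−S=24.4857, hold=24.3102 ⇒ V=24.4857 exercise | (k=4,j=1): S=63.9678, K−S=11.9622, hold=11.7866 ⇒ V=11.9622 exercise | (k=4,j=2): S=79.5400, K−S=0.0000, hold=2.3707 ⇒ V=2.3707 continue | (k=4,j=3): S=98.9031, K−S=0.0000, hold=0.0000 ⇒ V=0.0000 continue | (k=4,j=4): S=122.9799, K−S=0.0000, hold=0.0000 ⇒ V=0.0000 continue
k=3: (k=3,j=0): S=57.3653, K−S=18.5647, hold=18.3891 ⇒ V=18.5647 exercise | (k=3,j=1): S=71.3302, K−S=4.5998, hold=7.3087 ⇒ V=7.3087 continue | (k=3,j=2): S=88.6947, K−S=0.0000, hold=1.2219 ⇒ V=1.2219 continue | (k=3,j=3): S=110.2864, K−S=0.0000, hold=0.0000 ⇒ V=0.0000 continue
k=2: (k=2,j=0): S=63.9678, K−S=11.9622, hold=13.0931 ⇒ V=13.0931 continue | (k=2,j=1): S=79.5400, K−S=0.0000, hold=4.3562 ⇒ V=4.3562 continue | (k=2,j=2): S=98.9031, K−S=0.0000, hold=0.6297 ⇒ V=0.6297 continue
k=1: (k=1,j=0): S=71.3302, K−S=4.5998, hold=8.8491 ⇒ V=8.8491 continue | (k=1,j=1): S=88.6947, K−S=0.0000, hold=2.5489 ⇒ V=2.5489 continue
k=0: (k=0,j=0): S=79.5400, K−S=0.0000, hold=5.7901 ⇒ V=5.7901 continue

price = 5.7901
tree:
5.7901
8.8491 2.5489
13.0931 4.3562 0.6297
18.5647 7.3087 1.2219 0.0000
24.4857 11.9622 2.3707 0.0000 0.0000
29.7956 18.5647 4.5998 0.0000 0.0000 0.0000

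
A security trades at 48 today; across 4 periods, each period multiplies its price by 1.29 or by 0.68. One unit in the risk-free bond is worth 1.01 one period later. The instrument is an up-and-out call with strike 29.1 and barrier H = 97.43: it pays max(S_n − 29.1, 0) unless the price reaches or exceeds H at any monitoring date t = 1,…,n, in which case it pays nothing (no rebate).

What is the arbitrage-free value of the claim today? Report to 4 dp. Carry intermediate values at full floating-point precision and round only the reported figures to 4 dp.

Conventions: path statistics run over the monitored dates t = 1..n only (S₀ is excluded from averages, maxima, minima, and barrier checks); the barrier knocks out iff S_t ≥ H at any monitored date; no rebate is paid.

price = 11.3691

Under the martingale measure an up-move has probability p* = 0.5410; value the claim as the probability-weighted average of per-path payoffs, discounted 4 periods at R = 1.01.
Enumerate all 2^4 = 16 price paths (U = up ×1.29, D = down ×0.68); each path with k up-moves has probability p*^k·(1−p*)^(4−k).
DDDD: M=32.6400, payoff=0.0000, prob=0.044393
UDDD: M=61.9200, payoff=0.0000, prob=0.052320
DUDD: M=42.1056, payoff=0.0000, prob=0.052320
UUDD: M=79.8768, payoff=7.8350, prob=0.061663
DDUD: M=32.6400, payoff=0.0000, prob=0.052320
UDUD: M=61.9200, payoff=7.8350, prob=0.061663
DUUD: M=54.3162, payoff=7.8350, prob=0.061663
UUUD: M=103.0411, payoff=0.0000, prob=0.072674
DDDU: M=32.6400, payoff=0.0000, prob=0.052320
UDDU: M=61.9200, payoff=7.8350, prob=0.061663
DUDU: M=42.1056, payoff=7.8350, prob=0.061663
UUDU: M=79.8768, payoff=40.9679, prob=0.072674
DDUU: M=36.9350, payoff=7.8350, prob=0.061663
UDUU: M=70.0679, payoff=40.9679, prob=0.072674
DUUU: M=70.0679, payoff=40.9679, prob=0.072674
UUUU: M=132.9230, payoff=0.0000, prob=0.085652
Price = Σ prob·payoff / R^4 = 11.830729 / 1.040604 = 11.3691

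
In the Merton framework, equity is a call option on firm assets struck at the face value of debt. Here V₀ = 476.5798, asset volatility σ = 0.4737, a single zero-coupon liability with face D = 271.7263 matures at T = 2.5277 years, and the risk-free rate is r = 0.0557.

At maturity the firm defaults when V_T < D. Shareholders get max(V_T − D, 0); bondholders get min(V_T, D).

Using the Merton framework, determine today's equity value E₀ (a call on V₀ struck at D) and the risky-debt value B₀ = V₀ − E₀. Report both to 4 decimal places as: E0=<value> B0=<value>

Work the structural quantities from V₀ = 476.5798 against face 271.7263:
d₁ = [ln(V₀/D) + (r + σ²/2)T] / (σ√T)
   = [ln(476.5798/271.7263) + (0.0557 + 0.5·0.4737²)·2.5277] / (0.4737·√2.5277)
   = [0.561840 + 0.424390] / 0.753123 = 1.309520
d₂ = d₁ − σ√T = 1.309520 − 0.753123 = 0.556397
N(d₁) = 0.904821,  N(d₂) = 0.711030,  e^(−rT) = 0.868669
E₀ = V₀·N(d₁) − D·e^(−rT)·N(d₂)
   = 476.5798·0.904821 − 271.7263·0.868669·0.711030 = 263.387608
B₀ = V₀ − E₀ = 476.5798 − 263.387608 = 213.192192

E0=263.3876 B0=213.1922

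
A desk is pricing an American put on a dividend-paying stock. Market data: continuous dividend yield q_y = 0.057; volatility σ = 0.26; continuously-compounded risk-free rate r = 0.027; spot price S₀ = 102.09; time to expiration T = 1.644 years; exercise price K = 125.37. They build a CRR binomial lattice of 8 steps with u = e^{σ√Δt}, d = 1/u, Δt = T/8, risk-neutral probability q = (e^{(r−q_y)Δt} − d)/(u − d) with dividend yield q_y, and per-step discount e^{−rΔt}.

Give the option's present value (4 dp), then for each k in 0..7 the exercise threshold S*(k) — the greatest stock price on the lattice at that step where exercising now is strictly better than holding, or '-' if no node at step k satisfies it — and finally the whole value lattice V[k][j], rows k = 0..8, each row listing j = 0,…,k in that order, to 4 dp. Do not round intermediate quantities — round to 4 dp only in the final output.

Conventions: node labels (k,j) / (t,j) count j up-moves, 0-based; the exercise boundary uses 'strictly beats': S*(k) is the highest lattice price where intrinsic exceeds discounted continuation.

Δt=0.20550, u=1.12509, d=0.88882, q=0.44456, disc=e^(-rΔt)=0.99447
k=8 terminal: V=max(K-S,0) → 85.6066 75.0363 61.6562 44.7193 23.2800 0.0000 0.0000 0.0000 0.0000
k=7: j=0 S=44.7374 intr=80.6326 cont=80.4599 V=80.6326[EX]; j=1 S=56.6299 intr=68.7401 cont=68.7059 V=68.7401[EX]; j=2 S=71.6838 intr=53.6862 cont=53.8273 V=53.8273[hold]; j=3 S=90.7394 intr=34.6306 cont=34.9936 V=34.9936[hold]; j=4 S=114.8605 intr=10.5095 cont=12.8592 V=12.8592[hold]; j=5 S=145.3937 intr=0.0000 cont=0.0000 V=0.0000[hold]; j=6 S=184.0435 intr=0.0000 cont=0.0000 V=0.0000[hold]; j=7 S=232.9675 intr=0.0000 cont=0.0000 V=0.0000[hold]  S*(7)=56.6299
k=6: j=0 S=50.3337 intr=75.0363 cont=74.9288 V=75.0363[EX]; j=1 S=63.7138 intr=61.6562 cont=61.7669 V=61.7669[hold]; j=2 S=80.6507 intr=44.7193 cont=45.2032 V=45.2032[hold]; j=3 S=102.0900 intr=23.2800 cont=25.0145 V=25.0145[hold]; j=4 S=129.2284 intr=0.0000 cont=7.1030 V=7.1030[hold]; j=5 S=163.5811 intr=0.0000 cont=0.0000 V=0.0000[hold]; j=6 S=207.0656 intr=0.0000 cont=0.0000 V=0.0000[hold]  S*(6)=50.3337
k=5: j=0 S=56.6299 intr=68.7401 cont=68.7548 V=68.7548[hold]; j=1 S=71.6838 intr=53.6862 cont=54.1024 V=54.1024[hold]; j=2 S=90.7394 intr=34.6306 cont=36.0277 V=36.0277[hold]; j=3 S=114.8605 intr=10.5095 cont=16.9575 V=16.9575[hold]; j=4 S=145.3937 intr=0.0000 cont=3.9235 V=3.9235[hold]; j=5 S=184.0435 intr=0.0000 cont=0.0000 V=0.0000[hold]  S*(5)=-
k=4: j=0 S=63.7138 intr=61.6562 cont=61.8966 V=61.8966[hold]; j=1 S=80.6507 intr=44.7193 cont=45.8123 V=45.8123[hold]; j=2 S=102.0900 intr=23.2800 cont=27.3975 V=27.3975[hold]; j=3 S=129.2284 intr=0.0000 cont=11.1014 V=11.1014[hold]; j=4 S=163.5811 intr=0.0000 cont=2.1672 V=2.1672[hold]  S*(4)=-
k=3: j=0 S=71.6838 intr=53.6862 cont=54.4433 V=54.4433[hold]; j=1 S=90.7394 intr=34.6306 cont=37.4177 V=37.4177[hold]; j=2 S=114.8605 intr=10.5095 cont=20.0415 V=20.0415[hold]; j=3 S=145.3937 intr=0.0000 cont=7.0902 V=7.0902[hold]  S*(3)=-
k=2: j=0 S=80.6507 intr=44.7193 cont=46.6151 V=46.6151[hold]; j=1 S=102.0900 intr=23.2800 cont=29.5287 V=29.5287[hold]; j=2 S=129.2284 intr=0.0000 cont=14.2049 V=14.2049[hold]  S*(2)=-
k=1: j=0 S=90.7394 intr=34.6306 cont=38.8033 V=38.8033[hold]; j=1 S=114.8605 intr=10.5095 cont=22.5907 V=22.5907[hold]  S*(1)=-
k=0: j=0 S=102.0900 intr=23.2800 cont=31.4211 V=31.4211[hold]  S*(0)=-

price = 31.4211
boundary = - - - - - - 50.3337 56.6299
tree:
31.4211
38.8033 22.5907
46.6151 29.5287 14.2049
54.4433 37.4177 20.0415 7.0902
61.8966 45.8123 27.3975 11.1014 2.1672
68.7548 54.1024 36.0277 16.9575 3.9235 0.0000
75.0363 61.7669 45.2032 25.0145 7.1030 0.0000 0.0000
80.6326 68.7401 53.8273 34.9936 12.8592 0.0000 0.0000 0.0000
85.6066 75.0363 61.6562 44.7193 23.2800 0.0000 0.0000 0.0000 0.0000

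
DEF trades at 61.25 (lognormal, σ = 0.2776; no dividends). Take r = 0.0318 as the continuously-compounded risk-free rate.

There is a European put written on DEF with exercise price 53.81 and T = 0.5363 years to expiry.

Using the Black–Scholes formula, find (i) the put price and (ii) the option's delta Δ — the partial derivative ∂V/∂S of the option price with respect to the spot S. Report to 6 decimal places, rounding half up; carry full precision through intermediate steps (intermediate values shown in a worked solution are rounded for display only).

price = 1.590895
Δ = -0.205376

σ√T = 0.2776·√0.5363 = 0.203293
d₁ = (ln(S/K) + (r+σ²/2)T) / (σ√T) = (ln(61.25/53.81) + (0.0318+0.2776²/2)·0.5363) / 0.203293 = (0.129505 + 0.037718) / 0.203293 = 0.822569
d₂ = d₁ − σ√T = 0.822569 − 0.203293 = 0.619276
e^{−rT} = 0.983090
N(−d₁) = 0.205376,  N(−d₂) = 0.267867
Put price V = K·e^{−rT}·N(−d₂) − S·N(−d₁) = 14.170202 − 12.579306 = 1.590895
Δ = −N(−d₁) = -0.205376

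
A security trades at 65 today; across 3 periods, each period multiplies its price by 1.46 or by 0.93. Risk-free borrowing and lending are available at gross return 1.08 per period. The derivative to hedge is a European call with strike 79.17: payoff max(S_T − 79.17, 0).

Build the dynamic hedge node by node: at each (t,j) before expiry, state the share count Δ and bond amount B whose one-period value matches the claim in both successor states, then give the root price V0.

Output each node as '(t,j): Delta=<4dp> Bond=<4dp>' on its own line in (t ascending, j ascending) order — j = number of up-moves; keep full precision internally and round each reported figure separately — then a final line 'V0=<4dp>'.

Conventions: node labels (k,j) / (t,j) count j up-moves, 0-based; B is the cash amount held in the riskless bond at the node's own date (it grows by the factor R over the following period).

Since d<R<u, set p* = (R−d)/(u−d) = 0.2830; price each node as the discounted p*-expectation of its children.
At maturity the claim pays: V(3,0)=0.0000, V(3,1)=2.9090, V(3,2)=49.6852, V(3,3)=123.1188
  t=2,j=0: stock 56.2185 → up 82.0790 (V=2.9090), down 52.2832 (V=0.0000). Price 0.7623; hedge Δ=0.0976, bond B=-4.7264.
  t=2,j=1: stock 88.2570 → up 128.8552 (V=49.6852), down 82.0790 (V=2.9090). Price 14.9514; hedge Δ=1.0000, bond B=-73.3056.
  t=2,j=2: stock 138.5540 → up 202.2888 (V=123.1188), down 128.8552 (V=49.6852). Price 65.2484; hedge Δ=1.0000, bond B=-73.3056.
  t=1,j=0: stock 60.4500 → up 88.2570 (V=14.9514), down 56.2185 (V=0.7623). Price 4.4242; hedge Δ=0.4429, bond B=-22.3478.
  t=1,j=1: stock 94.9000 → up 138.5540 (V=65.2484), down 88.2570 (V=14.9514). Price 27.0245; hedge Δ=1.0000, bond B=-67.8755.
  t=0,j=0: stock 65.0000 → up 94.9000 (V=27.0245), down 60.4500 (V=4.4242). Price 10.0190; hedge Δ=0.6560, bond B=-32.6231.
Verification: the root portfolio costs Δ(0,0)·S0 + B(0,0) = 10.0190, matching V0.

(0,0): Delta=0.6560 Bond=-32.6231
(1,0): Delta=0.4429 Bond=-22.3478
(1,1): Delta=1.0000 Bond=-67.8755
(2,0): Delta=0.0976 Bond=-4.7264
(2,1): Delta=1.0000 Bond=-73.3056
(2,2): Delta=1.0000 Bond=-73.3056
V0=10.0190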